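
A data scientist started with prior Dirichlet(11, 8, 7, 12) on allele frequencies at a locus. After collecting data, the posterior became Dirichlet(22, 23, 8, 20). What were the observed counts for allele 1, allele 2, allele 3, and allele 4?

For a Dirichlet(α) prior with multinomial counts c, the posterior is Dirichlet(α + c) componentwise.
Counts are posterior − prior componentwise: 22−11=11, 23−8=15, 8−7=1, 20−12=8.

counts (11, 15, 1, 8)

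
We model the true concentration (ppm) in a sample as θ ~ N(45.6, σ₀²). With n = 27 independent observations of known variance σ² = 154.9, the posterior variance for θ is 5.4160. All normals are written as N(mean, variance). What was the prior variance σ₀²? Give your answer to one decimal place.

Posterior precision equals prior precision plus data precision: 1/σ_n² = 1/σ₀² + n/σ².
So 1/σ₀² = 1/5.4160 − 27/154.9 = 0.184638 − 0.174306 = 0.010332.
Hence σ₀² = 1/0.010332 ≈ 96.8.

σ₀² = 96.8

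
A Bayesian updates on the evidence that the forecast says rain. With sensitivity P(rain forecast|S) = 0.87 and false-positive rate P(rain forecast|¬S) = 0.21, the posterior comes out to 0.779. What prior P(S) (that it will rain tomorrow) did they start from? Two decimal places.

P(S) = 0.46

In odds form, posterior odds = prior odds × likelihood ratio, so prior odds = posterior odds ÷ LR.
Posterior odds = 0.779/(1−0.779) = 3.5249. LR = 0.87/0.21 = 4.1429.
Prior odds = 3.5249/4.1429 = 0.8508, so P(S) = 0.8508/(1+0.8508) ≈ 0.46.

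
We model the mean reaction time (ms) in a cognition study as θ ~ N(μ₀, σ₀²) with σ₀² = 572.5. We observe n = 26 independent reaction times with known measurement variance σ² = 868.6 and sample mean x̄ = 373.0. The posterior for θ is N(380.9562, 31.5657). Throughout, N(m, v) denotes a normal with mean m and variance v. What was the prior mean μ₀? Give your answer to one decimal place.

The posterior mean is a precision-weighted average: μ_n = (τ₀μ₀ + τ_data·x̄)/(τ₀+τ_data), with τ₀=1/σ₀² and τ_data=n/σ².
Here τ₀ = 1/572.5 = 0.001747 and τ_data = 26/868.6 = 0.029933, so τ_n = 0.031680.
Rearranging for μ₀: μ₀ = (μ_n·τ_n − τ_data·x̄)/τ₀ = (380.9562·0.031680 − 0.029933·373.0) / 0.001747 = 0.903683/0.001747 ≈ 517.3.

μ₀ = 517.3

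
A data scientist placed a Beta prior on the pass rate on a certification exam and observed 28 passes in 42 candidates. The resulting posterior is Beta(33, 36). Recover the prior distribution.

Under Beta–binomial conjugacy the posterior parameters are (α+s, β+f).
So α = 33 − 28 = 5 and β = 36 − 14 = 22.

Beta(5, 22)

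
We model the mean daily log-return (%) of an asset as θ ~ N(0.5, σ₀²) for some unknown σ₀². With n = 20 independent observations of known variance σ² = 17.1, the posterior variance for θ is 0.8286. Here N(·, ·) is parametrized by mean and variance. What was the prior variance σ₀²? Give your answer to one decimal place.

σ₀² = 26.8

For the Normal–Normal model with known σ², precisions add: τ_n = τ₀ + n/σ².
So 1/σ₀² = 1/0.8286 − 20/17.1 = 1.206855 − 1.169591 = 0.037264.
Hence σ₀² = 1/0.037264 ≈ 26.8.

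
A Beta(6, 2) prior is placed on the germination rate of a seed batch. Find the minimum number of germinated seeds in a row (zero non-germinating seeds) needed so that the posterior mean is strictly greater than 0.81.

After k germinated seeds and 0 non-germinating seeds the posterior is Beta(6+k, 2), with mean (6+k)/(6+2+k).
Set (6+k)/(8+k) > 0.81 and solve: k > (0.81·8 − 6)/(1 − 0.81) = 2.526.
The smallest integer exceeding 2.526 is 3.

k = 3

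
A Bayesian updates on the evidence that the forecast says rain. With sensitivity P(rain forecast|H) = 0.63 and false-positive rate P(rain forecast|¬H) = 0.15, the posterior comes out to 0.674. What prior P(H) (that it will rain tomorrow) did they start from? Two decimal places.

Bayes' rule in odds form gives O(H|E) = O(H)·[P(E|H)/P(E|¬H)], hence O(H) = O(H|E)/LR.
Posterior odds = 0.674/(1−0.674) = 2.0675. LR = 0.63/0.15 = 4.2000.
Prior odds = 2.0675/4.2000 = 0.4923, so P(H) = 0.4923/(1+0.4923) ≈ 0.33.

P(H) = 0.33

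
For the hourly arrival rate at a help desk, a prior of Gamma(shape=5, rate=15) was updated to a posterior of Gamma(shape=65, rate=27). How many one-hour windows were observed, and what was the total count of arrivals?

n = 12 one-hour windows with total 60 arrivals

Gamma–Poisson conjugacy: posterior shape = α + Σxᵢ, posterior rate = β + n.
Matching: Σxᵢ = 65 − 5 = 60 and n = 27 − 15 = 12.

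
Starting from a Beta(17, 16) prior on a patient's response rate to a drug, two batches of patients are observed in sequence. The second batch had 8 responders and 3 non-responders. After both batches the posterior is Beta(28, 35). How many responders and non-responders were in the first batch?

3 responders and 16 non-responders

Because Beta–binomial updating is additive in the counts, the combined data contributed (α_post−α_prior, β_post−β_prior) successes and failures.
Total across both batches: 28−17=11 responders, 35−16=19 non-responders.
Subtract the second batch: 11−8=3 responders and 19−3=16 non-responders.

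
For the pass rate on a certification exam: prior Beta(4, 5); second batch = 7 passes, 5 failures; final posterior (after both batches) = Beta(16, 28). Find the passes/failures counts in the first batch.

5 passes and 18 failures

Sequential conjugate updates are equivalent to a single update on the pooled data, so total successes = posterior α − prior α and total failures = posterior β − prior β.
Total across both batches: 16−4=12 passes, 28−5=23 failures.
Subtract the second batch: 12−7=5 passes and 23−5=18 failures.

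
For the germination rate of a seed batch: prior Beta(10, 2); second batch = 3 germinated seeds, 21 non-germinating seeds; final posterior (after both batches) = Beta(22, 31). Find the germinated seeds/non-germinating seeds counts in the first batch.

9 germinated seeds and 8 non-germinating seeds

Because Beta–binomial updating is additive in the counts, the combined data contributed (α_post−α_prior, β_post−β_prior) successes and failures.
Total across both batches: 22−10=12 germinated seeds, 31−2=29 non-germinating seeds.
Subtract the second batch: 12−3=9 germinated seeds and 29−21=8 non-germinating seeds.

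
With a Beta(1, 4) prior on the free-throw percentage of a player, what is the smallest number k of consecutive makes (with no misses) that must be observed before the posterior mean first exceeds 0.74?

After k makes and 0 misses the posterior is Beta(1+k, 4), with mean (1+k)/(1+4+k).
Set (1+k)/(5+k) > 0.74 and solve: k > (0.74·5 − 1)/(1 − 0.74) = 10.385.
The smallest integer exceeding 10.385 is 11, and checking k=11: (12)/(16) = 0.7500 > 0.74.

k = 11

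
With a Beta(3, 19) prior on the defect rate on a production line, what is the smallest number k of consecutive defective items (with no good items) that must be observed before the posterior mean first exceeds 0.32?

After k defective items and 0 good items the posterior is Beta(3+k, 19), with mean (3+k)/(3+19+k).
Set (3+k)/(22+k) > 0.32 and solve: k > (0.32·22 − 3)/(1 − 0.32) = 5.941.
The smallest integer exceeding 5.941 is 6.

k = 6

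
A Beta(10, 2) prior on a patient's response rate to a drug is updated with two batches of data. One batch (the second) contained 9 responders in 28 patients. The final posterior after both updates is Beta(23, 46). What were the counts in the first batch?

4 responders and 25 non-responders

Because Beta–binomial updating is additive in the counts, the combined data contributed (α_post−α_prior, β_post−β_prior) successes and failures.
Total across both batches: 23−10=13 responders, 46−2=44 non-responders.
Subtract the second batch: 13−9=4 responders and 44−19=25 non-responders.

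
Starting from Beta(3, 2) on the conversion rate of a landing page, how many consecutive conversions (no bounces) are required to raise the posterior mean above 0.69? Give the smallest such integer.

k = 2

After k conversions and 0 bounces the posterior is Beta(3+k, 2), with mean (3+k)/(3+2+k).
Set (3+k)/(5+k) > 0.69 and solve: k > (0.69·5 − 3)/(1 − 0.69) = 1.452.
The smallest integer exceeding 1.452 is 2.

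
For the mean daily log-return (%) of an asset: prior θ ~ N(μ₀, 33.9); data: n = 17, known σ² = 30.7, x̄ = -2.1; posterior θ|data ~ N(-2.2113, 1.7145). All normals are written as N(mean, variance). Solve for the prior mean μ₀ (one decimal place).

μ₀ = -4.3

The posterior mean is a precision-weighted average: μ_n = (τ₀μ₀ + τ_data·x̄)/(τ₀+τ_data), with τ₀=1/σ₀² and τ_data=n/σ².
Here τ₀ = 1/33.9 = 0.029499 and τ_data = 17/30.7 = 0.553746, so τ_n = 0.583245.
Rearranging for μ₀: μ₀ = (μ_n·τ_n − τ_data·x̄)/τ₀ = (-2.2113·0.583245 − 0.553746·-2.1) / 0.029499 = -0.126863/0.029499 ≈ -4.3.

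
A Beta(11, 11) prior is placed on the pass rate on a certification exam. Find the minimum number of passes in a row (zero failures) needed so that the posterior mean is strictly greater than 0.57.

k = 4

After k passes and 0 failures the posterior is Beta(11+k, 11), with mean (11+k)/(11+11+k).
Set (11+k)/(22+k) > 0.57 and solve: k > (0.57·22 − 11)/(1 − 0.57) = 3.581.
The smallest integer exceeding 3.581 is 4, and checking k=4: (15)/(26) = 0.5769 > 0.57.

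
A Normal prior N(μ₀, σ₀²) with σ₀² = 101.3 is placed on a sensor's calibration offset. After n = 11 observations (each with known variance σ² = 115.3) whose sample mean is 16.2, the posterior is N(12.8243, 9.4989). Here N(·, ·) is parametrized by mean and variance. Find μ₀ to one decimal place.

The posterior mean is a precision-weighted average: μ_n = (τ₀μ₀ + τ_data·x̄)/(τ₀+τ_data), with τ₀=1/σ₀² and τ_data=n/σ².
Here τ₀ = 1/101.3 = 0.009872 and τ_data = 11/115.3 = 0.095403, so τ_n = 0.105275.
Rearranging for μ₀: μ₀ = (μ_n·τ_n − τ_data·x̄)/τ₀ = (12.8243·0.105275 − 0.095403·16.2) / 0.009872 = -0.195450/0.009872 ≈ -19.8.

μ₀ = -19.8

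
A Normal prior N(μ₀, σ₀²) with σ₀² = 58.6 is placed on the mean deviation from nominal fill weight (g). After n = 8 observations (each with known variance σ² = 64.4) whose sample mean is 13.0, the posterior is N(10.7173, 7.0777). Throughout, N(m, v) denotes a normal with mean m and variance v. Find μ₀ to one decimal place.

The posterior mean is a precision-weighted average: μ_n = (τ₀μ₀ + τ_data·x̄)/(τ₀+τ_data), with τ₀=1/σ₀² and τ_data=n/σ².
Here τ₀ = 1/58.6 = 0.017065 and τ_data = 8/64.4 = 0.124224, so τ_n = 0.141289.
Rearranging for μ₀: μ₀ = (μ_n·τ_n − τ_data·x̄)/τ₀ = (10.7173·0.141289 − 0.124224·13.0) / 0.017065 = -0.100675/0.017065 ≈ -5.9.

μ₀ = -5.9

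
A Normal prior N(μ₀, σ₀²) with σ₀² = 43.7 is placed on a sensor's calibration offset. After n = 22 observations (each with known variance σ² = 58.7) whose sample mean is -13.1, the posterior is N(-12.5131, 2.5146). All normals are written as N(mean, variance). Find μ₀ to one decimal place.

The posterior mean is a precision-weighted average: μ_n = (τ₀μ₀ + τ_data·x̄)/(τ₀+τ_data), with τ₀=1/σ₀² and τ_data=n/σ².
Here τ₀ = 1/43.7 = 0.022883 and τ_data = 22/58.7 = 0.374787, so τ_n = 0.397670.
Rearranging for μ₀: μ₀ = (μ_n·τ_n − τ_data·x̄)/τ₀ = (-12.5131·0.397670 − 0.374787·-13.1) / 0.022883 = -0.066375/0.022883 ≈ -2.9.

μ₀ = -2.9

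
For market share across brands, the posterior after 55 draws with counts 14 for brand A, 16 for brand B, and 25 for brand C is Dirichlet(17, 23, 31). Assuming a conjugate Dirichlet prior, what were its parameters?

For a Dirichlet(α) prior with multinomial counts c, the posterior is Dirichlet(α + c) componentwise.
Subtract each count from the matching posterior parameter: 17−14=3, 23−16=7, 31−25=6.

Dirichlet(3, 7, 6)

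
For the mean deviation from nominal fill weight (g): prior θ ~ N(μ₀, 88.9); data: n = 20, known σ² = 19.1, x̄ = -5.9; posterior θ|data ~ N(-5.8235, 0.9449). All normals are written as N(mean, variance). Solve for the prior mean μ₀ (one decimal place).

μ₀ = 1.3

The posterior mean is a precision-weighted average: μ_n = (τ₀μ₀ + τ_data·x̄)/(τ₀+τ_data), with τ₀=1/σ₀² and τ_data=n/σ².
Here τ₀ = 1/88.9 = 0.011249 and τ_data = 20/19.1 = 1.047120, so τ_n = 1.058369.
Rearranging for μ₀: μ₀ = (μ_n·τ_n − τ_data·x̄)/τ₀ = (-5.8235·1.058369 − 1.047120·-5.9) / 0.011249 = 0.014596/0.011249 ≈ 1.3.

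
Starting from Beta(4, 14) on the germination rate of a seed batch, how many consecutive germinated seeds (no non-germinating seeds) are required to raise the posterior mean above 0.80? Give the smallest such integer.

After k germinated seeds and 0 non-germinating seeds the posterior is Beta(4+k, 14), with mean (4+k)/(4+14+k).
Set (4+k)/(18+k) > 0.80 and solve: k > (0.80·18 − 4)/(1 − 0.80) = 52.000.
The smallest integer exceeding 52.000 is 53.

k = 53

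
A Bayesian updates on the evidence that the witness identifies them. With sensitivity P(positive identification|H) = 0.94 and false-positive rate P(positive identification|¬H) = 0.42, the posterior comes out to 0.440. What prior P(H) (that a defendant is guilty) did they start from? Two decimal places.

P(H) = 0.26

Bayes' rule in odds form gives O(H|E) = O(H)·[P(E|H)/P(E|¬H)], hence O(H) = O(H|E)/LR.
Posterior odds = 0.440/(1−0.440) = 0.7857. LR = 0.94/0.42 = 2.2381.
Prior odds = 0.7857/2.2381 = 0.3511, so P(H) = 0.3511/(1+0.3511) ≈ 0.26.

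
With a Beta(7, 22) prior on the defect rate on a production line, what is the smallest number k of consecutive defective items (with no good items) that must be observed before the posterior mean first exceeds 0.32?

After k defective items and 0 good items the posterior is Beta(7+k, 22), with mean (7+k)/(7+22+k).
Set (7+k)/(29+k) > 0.32 and solve: k > (0.32·29 − 7)/(1 − 0.32) = 3.353.
The smallest integer exceeding 3.353 is 4, and checking k=4: (11)/(33) = 0.3333 > 0.32.

k = 4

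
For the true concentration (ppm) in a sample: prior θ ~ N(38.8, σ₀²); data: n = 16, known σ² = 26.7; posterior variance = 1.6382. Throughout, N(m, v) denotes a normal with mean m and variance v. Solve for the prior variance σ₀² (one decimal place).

σ₀² = 89.5

Posterior precision equals prior precision plus data precision: 1/σ_n² = 1/σ₀² + n/σ².
So 1/σ₀² = 1/1.6382 − 16/26.7 = 0.610426 − 0.599251 = 0.011175.
Hence σ₀² = 1/0.011175 ≈ 89.5.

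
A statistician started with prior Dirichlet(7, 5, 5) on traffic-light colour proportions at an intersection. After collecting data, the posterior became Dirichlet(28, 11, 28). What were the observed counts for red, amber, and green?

counts (21, 6, 23)

For a Dirichlet(α) prior with multinomial counts c, the posterior is Dirichlet(α + c) componentwise.
Counts are posterior − prior componentwise: 28−7=21, 11−5=6, 28−5=23.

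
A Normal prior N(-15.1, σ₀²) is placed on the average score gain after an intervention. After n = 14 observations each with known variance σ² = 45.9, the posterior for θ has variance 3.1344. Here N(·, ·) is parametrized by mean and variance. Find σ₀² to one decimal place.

σ₀² = 71.3

Posterior precision equals prior precision plus data precision: 1/σ_n² = 1/σ₀² + n/σ².
So 1/σ₀² = 1/3.1344 − 14/45.9 = 0.319040 − 0.305011 = 0.014029.
Hence σ₀² = 1/0.014029 ≈ 71.3.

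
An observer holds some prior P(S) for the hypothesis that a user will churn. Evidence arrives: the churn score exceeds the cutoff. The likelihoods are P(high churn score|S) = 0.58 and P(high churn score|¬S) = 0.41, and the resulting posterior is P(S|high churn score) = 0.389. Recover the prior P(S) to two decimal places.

In odds form, posterior odds = prior odds × likelihood ratio, so prior odds = posterior odds ÷ LR.
Posterior odds = 0.389/(1−0.389) = 0.6367. LR = 0.58/0.41 = 1.4146.
Prior odds = 0.6367/1.4146 = 0.4501, so P(S) = 0.4501/(1+0.4501) ≈ 0.31.

P(S) = 0.31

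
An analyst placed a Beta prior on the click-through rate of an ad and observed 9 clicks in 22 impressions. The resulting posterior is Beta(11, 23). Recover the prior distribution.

Beta(2, 10)

A Beta(α, β) prior with s successes and f failures in binomial data gives a Beta(α+s, β+f) posterior.
Subtract the data counts: 11−9=2, 23−13=10.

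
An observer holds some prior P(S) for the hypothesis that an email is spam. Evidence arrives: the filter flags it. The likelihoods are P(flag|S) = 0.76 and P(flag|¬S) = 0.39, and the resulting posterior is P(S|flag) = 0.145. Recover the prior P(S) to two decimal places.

P(S) = 0.08

Bayes' rule in odds form gives O(S|E) = O(S)·[P(E|S)/P(E|¬S)], hence O(S) = O(S|E)/LR.
Posterior odds = 0.145/(1−0.145) = 0.1696. LR = 0.76/0.39 = 1.9487.
Prior odds = 0.1696/1.9487 = 0.0870, so P(S) = 0.0870/(1+0.0870) ≈ 0.08.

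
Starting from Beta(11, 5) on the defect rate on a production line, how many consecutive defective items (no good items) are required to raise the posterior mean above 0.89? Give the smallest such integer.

After k defective items and 0 good items the posterior is Beta(11+k, 5), with mean (11+k)/(11+5+k).
Set (11+k)/(16+k) > 0.89 and solve: k > (0.89·16 − 11)/(1 − 0.89) = 29.455.
The smallest integer exceeding 29.455 is 30.

k = 30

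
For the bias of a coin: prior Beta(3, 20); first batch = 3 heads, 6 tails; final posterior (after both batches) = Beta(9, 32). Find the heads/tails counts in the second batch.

Sequential conjugate updates are equivalent to a single update on the pooled data, so total successes = posterior α − prior α and total failures = posterior β − prior β.
Total across both batches: 9−3=6 heads, 32−20=12 tails.
Subtract the first batch: 6−3=3 heads and 12−6=6 tails.

3 heads and 6 tails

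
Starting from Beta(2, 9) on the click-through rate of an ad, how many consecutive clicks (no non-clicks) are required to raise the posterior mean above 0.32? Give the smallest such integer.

After k clicks and 0 non-clicks the posterior is Beta(2+k, 9), with mean (2+k)/(2+9+k).
Set (2+k)/(11+k) > 0.32 and solve: k > (0.32·11 − 2)/(1 − 0.32) = 2.235.
The smallest integer exceeding 2.235 is 3, and checking k=3: (5)/(14) = 0.3571 > 0.32.

k = 3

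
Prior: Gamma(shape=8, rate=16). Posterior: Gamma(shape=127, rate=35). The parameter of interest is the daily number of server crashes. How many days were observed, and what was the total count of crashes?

A Gamma(α, β) prior (rate parametrization) on a Poisson rate with n observations summing to S gives posterior Gamma(α+S, β+n).
Matching: Σxᵢ = 127 − 8 = 119 and n = 35 − 16 = 19.

n = 19 days with total 119 crashes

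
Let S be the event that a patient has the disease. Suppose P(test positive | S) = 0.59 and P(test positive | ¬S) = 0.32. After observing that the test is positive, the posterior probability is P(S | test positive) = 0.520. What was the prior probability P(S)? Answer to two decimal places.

P(S) = 0.37

In odds form, posterior odds = prior odds × likelihood ratio, so prior odds = posterior odds ÷ LR.
Posterior odds = 0.520/(1−0.520) = 1.0833. LR = 0.59/0.32 = 1.8437.
Prior odds = 1.0833/1.8437 = 0.5876, so P(S) = 0.5876/(1+0.5876) ≈ 0.37.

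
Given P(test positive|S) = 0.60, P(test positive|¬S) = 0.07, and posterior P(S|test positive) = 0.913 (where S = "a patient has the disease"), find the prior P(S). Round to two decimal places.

P(S) = 0.55

Bayes' rule in odds form gives O(S|E) = O(S)·[P(E|S)/P(E|¬S)], hence O(S) = O(S|E)/LR.
Posterior odds = 0.913/(1−0.913) = 10.4943. LR = 0.60/0.07 = 8.5714.
Prior odds = 10.4943/8.5714 = 1.2243, so P(S) = 1.2243/(1+1.2243) ≈ 0.55.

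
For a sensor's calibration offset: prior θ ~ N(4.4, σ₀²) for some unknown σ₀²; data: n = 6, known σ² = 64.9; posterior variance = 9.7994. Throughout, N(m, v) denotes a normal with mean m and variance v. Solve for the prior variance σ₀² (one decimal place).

σ₀² = 104.2

Posterior precision equals prior precision plus data precision: 1/σ_n² = 1/σ₀² + n/σ².
So 1/σ₀² = 1/9.7994 − 6/64.9 = 0.102047 − 0.092450 = 0.009597.
Hence σ₀² = 1/0.009597 ≈ 104.2.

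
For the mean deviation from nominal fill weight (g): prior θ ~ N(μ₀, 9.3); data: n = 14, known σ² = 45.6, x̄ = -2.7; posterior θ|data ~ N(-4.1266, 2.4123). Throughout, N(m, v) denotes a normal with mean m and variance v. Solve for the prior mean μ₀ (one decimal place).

The posterior mean is a precision-weighted average: μ_n = (τ₀μ₀ + τ_data·x̄)/(τ₀+τ_data), with τ₀=1/σ₀² and τ_data=n/σ².
Here τ₀ = 1/9.3 = 0.107527 and τ_data = 14/45.6 = 0.307018, so τ_n = 0.414545.
Rearranging for μ₀: μ₀ = (μ_n·τ_n − τ_data·x̄)/τ₀ = (-4.1266·0.414545 − 0.307018·-2.7) / 0.107527 = -0.881713/0.107527 ≈ -8.2.

μ₀ = -8.2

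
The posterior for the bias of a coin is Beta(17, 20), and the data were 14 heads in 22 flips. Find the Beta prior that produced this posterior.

Beta(3, 12)

Under Beta–binomial conjugacy the posterior parameters are (a+s, b+f).
Subtract the data counts: 17−14=3, 20−8=12.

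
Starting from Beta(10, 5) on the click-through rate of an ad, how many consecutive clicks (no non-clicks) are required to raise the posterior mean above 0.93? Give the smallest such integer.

After k clicks and 0 non-clicks the posterior is Beta(10+k, 5), with mean (10+k)/(10+5+k).
Set (10+k)/(15+k) > 0.93 and solve: k > (0.93·15 − 10)/(1 − 0.93) = 56.429.
The smallest integer exceeding 56.429 is 57.

k = 57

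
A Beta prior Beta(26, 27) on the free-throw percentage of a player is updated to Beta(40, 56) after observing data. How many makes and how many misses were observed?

A Beta(α, β) prior with s successes and f failures in binomial data gives a Beta(α+s, β+f) posterior.
So s = 40 − 26 = 14 and f = 56 − 27 = 29.

14 makes and 29 misses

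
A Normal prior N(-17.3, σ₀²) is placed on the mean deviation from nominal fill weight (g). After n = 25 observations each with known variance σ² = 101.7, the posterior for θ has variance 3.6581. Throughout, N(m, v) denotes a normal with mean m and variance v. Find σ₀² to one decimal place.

σ₀² = 36.3

Posterior precision equals prior precision plus data precision: 1/σ_n² = 1/σ₀² + n/σ².
So 1/σ₀² = 1/3.6581 − 25/101.7 = 0.273366 − 0.245821 = 0.027545.
Hence σ₀² = 1/0.027545 ≈ 36.3.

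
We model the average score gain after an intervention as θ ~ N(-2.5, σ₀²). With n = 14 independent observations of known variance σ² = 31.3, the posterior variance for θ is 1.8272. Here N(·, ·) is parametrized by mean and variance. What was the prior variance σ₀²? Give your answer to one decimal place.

σ₀² = 10.0

Posterior precision equals prior precision plus data precision: 1/σ_n² = 1/σ₀² + n/σ².
So 1/σ₀² = 1/1.8272 − 14/31.3 = 0.547285 − 0.447284 = 0.100001.
Hence σ₀² = 1/0.100001 ≈ 10.0.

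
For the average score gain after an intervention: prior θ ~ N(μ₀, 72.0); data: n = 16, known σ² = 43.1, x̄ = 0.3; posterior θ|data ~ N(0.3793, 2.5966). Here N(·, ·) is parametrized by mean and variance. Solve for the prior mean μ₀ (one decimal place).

With known observation variance, the Normal–Normal posterior has precision τ_n = τ₀ + n/σ² and mean μ_n = (τ₀μ₀ + (n/σ²)x̄)/τ_n.
Here τ₀ = 1/72.0 = 0.013889 and τ_data = 16/43.1 = 0.371230, so τ_n = 0.385119.
Rearranging for μ₀: μ₀ = (μ_n·τ_n − τ_data·x̄)/τ₀ = (0.3793·0.385119 − 0.371230·0.3) / 0.013889 = 0.034707/0.013889 ≈ 2.5.

μ₀ = 2.5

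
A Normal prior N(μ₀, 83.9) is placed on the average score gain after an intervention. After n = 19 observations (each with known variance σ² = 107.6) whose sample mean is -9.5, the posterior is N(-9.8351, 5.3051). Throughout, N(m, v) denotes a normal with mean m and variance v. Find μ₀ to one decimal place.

μ₀ = -14.8

With known observation variance, the Normal–Normal posterior has precision τ_n = τ₀ + n/σ² and mean μ_n = (τ₀μ₀ + (n/σ²)x̄)/τ_n.
Here τ₀ = 1/83.9 = 0.011919 and τ_data = 19/107.6 = 0.176580, so τ_n = 0.188499.
Rearranging for μ₀: μ₀ = (μ_n·τ_n − τ_data·x̄)/τ₀ = (-9.8351·0.188499 − 0.176580·-9.5) / 0.011919 = -0.176397/0.011919 ≈ -14.8.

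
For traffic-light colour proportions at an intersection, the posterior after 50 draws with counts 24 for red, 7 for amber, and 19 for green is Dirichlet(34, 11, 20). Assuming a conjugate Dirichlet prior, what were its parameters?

For a Dirichlet(α) prior with multinomial counts c, the posterior is Dirichlet(α + c) componentwise.
Subtract each count from the matching posterior parameter: 34−24=10, 11−7=4, 20−19=1.

Dirichlet(10, 4, 1)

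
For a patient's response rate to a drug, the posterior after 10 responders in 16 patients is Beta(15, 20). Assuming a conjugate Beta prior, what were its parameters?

Under Beta–binomial conjugacy the posterior parameters are (a+s, b+f).
Subtract the data counts: 15−10=5, 20−6=14.

Beta(5, 14)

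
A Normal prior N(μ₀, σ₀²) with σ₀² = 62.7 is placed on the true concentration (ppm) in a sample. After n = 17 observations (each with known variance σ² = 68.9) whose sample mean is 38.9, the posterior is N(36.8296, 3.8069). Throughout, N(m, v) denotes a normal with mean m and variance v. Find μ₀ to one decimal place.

With known observation variance, the Normal–Normal posterior has precision τ_n = τ₀ + n/σ² and mean μ_n = (τ₀μ₀ + (n/σ²)x̄)/τ_n.
Here τ₀ = 1/62.7 = 0.015949 and τ_data = 17/68.9 = 0.246734, so τ_n = 0.262683.
Rearranging for μ₀: μ₀ = (μ_n·τ_n − τ_data·x̄)/τ₀ = (36.8296·0.262683 − 0.246734·38.9) / 0.015949 = 0.076557/0.015949 ≈ 4.8.

μ₀ = 4.8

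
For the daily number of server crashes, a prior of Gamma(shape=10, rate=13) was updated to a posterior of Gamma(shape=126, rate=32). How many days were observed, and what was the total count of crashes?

Gamma–Poisson conjugacy: posterior shape = α + Σxᵢ, posterior rate = β + n.
Matching: Σxᵢ = 126 − 10 = 116 and n = 32 − 13 = 19.

n = 19 days with total 116 crashes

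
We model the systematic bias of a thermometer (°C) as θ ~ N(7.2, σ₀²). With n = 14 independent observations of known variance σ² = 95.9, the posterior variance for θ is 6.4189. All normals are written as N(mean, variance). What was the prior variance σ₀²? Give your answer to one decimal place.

Posterior precision equals prior precision plus data precision: 1/σ_n² = 1/σ₀² + n/σ².
So 1/σ₀² = 1/6.4189 − 14/95.9 = 0.155790 − 0.145985 = 0.009805.
Hence σ₀² = 1/0.009805 ≈ 102.0.

σ₀² = 102.0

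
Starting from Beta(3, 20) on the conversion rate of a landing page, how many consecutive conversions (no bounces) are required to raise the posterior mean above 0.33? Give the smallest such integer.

k = 7

After k conversions and 0 bounces the posterior is Beta(3+k, 20), with mean (3+k)/(3+20+k).
Set (3+k)/(23+k) > 0.33 and solve: k > (0.33·23 − 3)/(1 − 0.33) = 6.851.
The smallest integer exceeding 6.851 is 7, and checking k=7: (10)/(30) = 0.3333 > 0.33.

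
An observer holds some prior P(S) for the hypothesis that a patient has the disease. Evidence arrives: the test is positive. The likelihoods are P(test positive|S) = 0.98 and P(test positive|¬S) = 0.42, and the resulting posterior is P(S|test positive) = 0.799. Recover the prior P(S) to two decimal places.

Bayes' rule in odds form gives O(S|E) = O(S)·[P(E|S)/P(E|¬S)], hence O(S) = O(S|E)/LR.
Posterior odds = 0.799/(1−0.799) = 3.9751. LR = 0.98/0.42 = 2.3333.
Prior odds = 3.9751/2.3333 = 1.7036, so P(S) = 1.7036/(1+1.7036) ≈ 0.63.

P(S) = 0.63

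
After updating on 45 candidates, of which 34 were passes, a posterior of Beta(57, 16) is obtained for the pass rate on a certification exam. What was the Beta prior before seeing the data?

A Beta(α, β) prior with s successes and f failures in binomial data gives a Beta(α+s, β+f) posterior.
Subtract the data counts: 57−34=23, 16−11=5.

Beta(23, 5)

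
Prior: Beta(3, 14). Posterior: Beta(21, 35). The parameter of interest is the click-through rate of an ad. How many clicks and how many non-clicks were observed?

18 clicks and 21 non-clicks

Beta is conjugate to the binomial likelihood: posterior = Beta(α+s, β+f).
So s = 21 − 3 = 18 and f = 35 − 14 = 21.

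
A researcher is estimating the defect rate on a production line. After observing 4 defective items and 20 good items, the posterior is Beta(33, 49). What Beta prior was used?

Beta(29, 29)

Under Beta–binomial conjugacy the posterior parameters are (a+s, b+f).
So a = 33 − 4 = 29 and b = 49 − 20 = 29.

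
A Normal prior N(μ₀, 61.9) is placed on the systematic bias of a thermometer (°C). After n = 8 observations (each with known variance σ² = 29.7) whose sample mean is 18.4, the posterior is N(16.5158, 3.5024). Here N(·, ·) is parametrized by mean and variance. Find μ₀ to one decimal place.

μ₀ = -14.9

The posterior mean is a precision-weighted average: μ_n = (τ₀μ₀ + τ_data·x̄)/(τ₀+τ_data), with τ₀=1/σ₀² and τ_data=n/σ².
Here τ₀ = 1/61.9 = 0.016155 and τ_data = 8/29.7 = 0.269360, so τ_n = 0.285515.
Rearranging for μ₀: μ₀ = (μ_n·τ_n − τ_data·x̄)/τ₀ = (16.5158·0.285515 − 0.269360·18.4) / 0.016155 = -0.240715/0.016155 ≈ -14.9.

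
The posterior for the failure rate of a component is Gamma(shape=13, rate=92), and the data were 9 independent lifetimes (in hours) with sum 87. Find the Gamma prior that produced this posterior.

Gamma(shape=4, rate=5)

Gamma–exponential conjugacy: posterior shape = α + n, posterior rate = β + Σtᵢ.
So α = 13 − 9 = 4 and β = 92 − 87 = 5.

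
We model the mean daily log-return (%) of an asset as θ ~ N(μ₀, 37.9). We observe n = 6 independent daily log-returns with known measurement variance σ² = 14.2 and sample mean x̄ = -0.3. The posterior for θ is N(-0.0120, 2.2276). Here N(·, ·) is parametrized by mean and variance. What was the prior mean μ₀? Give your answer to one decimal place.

With known observation variance, the Normal–Normal posterior has precision τ_n = τ₀ + n/σ² and mean μ_n = (τ₀μ₀ + (n/σ²)x̄)/τ_n.
Here τ₀ = 1/37.9 = 0.026385 and τ_data = 6/14.2 = 0.422535, so τ_n = 0.448920.
Rearranging for μ₀: μ₀ = (μ_n·τ_n − τ_data·x̄)/τ₀ = (-0.0120·0.448920 − 0.422535·-0.3) / 0.026385 = 0.121373/0.026385 ≈ 4.6.

μ₀ = 4.6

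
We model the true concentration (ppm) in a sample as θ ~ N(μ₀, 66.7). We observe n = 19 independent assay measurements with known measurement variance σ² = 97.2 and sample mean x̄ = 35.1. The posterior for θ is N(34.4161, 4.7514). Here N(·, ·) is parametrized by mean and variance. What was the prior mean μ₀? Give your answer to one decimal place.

μ₀ = 25.5

The posterior mean is a precision-weighted average: μ_n = (τ₀μ₀ + τ_data·x̄)/(τ₀+τ_data), with τ₀=1/σ₀² and τ_data=n/σ².
Here τ₀ = 1/66.7 = 0.014993 and τ_data = 19/97.2 = 0.195473, so τ_n = 0.210466.
Rearranging for μ₀: μ₀ = (μ_n·τ_n − τ_data·x̄)/τ₀ = (34.4161·0.210466 − 0.195473·35.1) / 0.014993 = 0.382317/0.014993 ≈ 25.5.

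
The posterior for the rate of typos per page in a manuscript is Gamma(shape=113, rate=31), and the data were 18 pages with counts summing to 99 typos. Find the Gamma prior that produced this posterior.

Gamma(shape=14, rate=13)

A Gamma(α, β) prior (rate parametrization) on a Poisson rate with n observations summing to S gives posterior Gamma(α+S, β+n).
So α = 113 − 99 = 14 and β = 31 − 18 = 13.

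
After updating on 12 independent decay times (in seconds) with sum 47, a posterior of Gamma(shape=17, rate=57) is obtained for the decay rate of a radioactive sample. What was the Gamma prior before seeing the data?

Gamma(shape=5, rate=10)

For an exponential likelihood with a Gamma(α, β) prior on the rate, n observations with total T give posterior Gamma(α+n, β+T).
So α = 17 − 12 = 5 and β = 57 − 47 = 10.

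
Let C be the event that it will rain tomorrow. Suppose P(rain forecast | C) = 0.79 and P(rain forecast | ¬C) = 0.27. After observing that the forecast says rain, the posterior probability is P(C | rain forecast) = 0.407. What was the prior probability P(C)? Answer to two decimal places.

P(C) = 0.19

In odds form, posterior odds = prior odds × likelihood ratio, so prior odds = posterior odds ÷ LR.
Posterior odds = 0.407/(1−0.407) = 0.6863. LR = 0.79/0.27 = 2.9259.
Prior odds = 0.6863/2.9259 = 0.2346, so P(C) = 0.2346/(1+0.2346) ≈ 0.19.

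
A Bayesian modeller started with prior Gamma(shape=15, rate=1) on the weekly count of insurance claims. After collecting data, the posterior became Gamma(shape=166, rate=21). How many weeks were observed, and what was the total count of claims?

n = 20 weeks with total 151 claims

A Gamma(α, β) prior (rate parametrization) on a Poisson rate with n observations summing to S gives posterior Gamma(α+S, β+n).
Matching: Σxᵢ = 166 − 15 = 151 and n = 21 − 1 = 20.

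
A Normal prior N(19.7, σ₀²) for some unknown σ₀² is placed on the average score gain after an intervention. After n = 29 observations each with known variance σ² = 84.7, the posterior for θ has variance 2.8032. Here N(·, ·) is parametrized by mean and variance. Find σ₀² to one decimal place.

Posterior precision equals prior precision plus data precision: 1/σ_n² = 1/σ₀² + n/σ².
So 1/σ₀² = 1/2.8032 − 29/84.7 = 0.356735 − 0.342385 = 0.014350.
Hence σ₀² = 1/0.014350 ≈ 69.7.

σ₀² = 69.7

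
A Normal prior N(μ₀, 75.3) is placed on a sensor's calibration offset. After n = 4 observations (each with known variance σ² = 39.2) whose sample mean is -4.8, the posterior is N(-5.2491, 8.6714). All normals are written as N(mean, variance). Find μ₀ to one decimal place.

μ₀ = -8.7

The posterior mean is a precision-weighted average: μ_n = (τ₀μ₀ + τ_data·x̄)/(τ₀+τ_data), with τ₀=1/σ₀² and τ_data=n/σ².
Here τ₀ = 1/75.3 = 0.013280 and τ_data = 4/39.2 = 0.102041, so τ_n = 0.115321.
Rearranging for μ₀: μ₀ = (μ_n·τ_n − τ_data·x̄)/τ₀ = (-5.2491·0.115321 − 0.102041·-4.8) / 0.013280 = -0.115535/0.013280 ≈ -8.7.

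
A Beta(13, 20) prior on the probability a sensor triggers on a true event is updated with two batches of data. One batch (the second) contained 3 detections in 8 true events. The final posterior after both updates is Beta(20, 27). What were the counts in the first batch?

4 detections and 2 misses

Because Beta–binomial updating is additive in the counts, the combined data contributed (α_post−α_prior, β_post−β_prior) successes and failures.
Total across both batches: 20−13=7 detections, 27−20=7 misses.
Subtract the second batch: 7−3=4 detections and 7−5=2 misses.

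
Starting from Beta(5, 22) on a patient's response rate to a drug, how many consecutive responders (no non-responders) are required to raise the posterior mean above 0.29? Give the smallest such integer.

After k responders and 0 non-responders the posterior is Beta(5+k, 22), with mean (5+k)/(5+22+k).
Set (5+k)/(27+k) > 0.29 and solve: k > (0.29·27 − 5)/(1 − 0.29) = 3.986.
The smallest integer exceeding 3.986 is 4, and checking k=4: (9)/(31) = 0.2903 > 0.29.

k = 4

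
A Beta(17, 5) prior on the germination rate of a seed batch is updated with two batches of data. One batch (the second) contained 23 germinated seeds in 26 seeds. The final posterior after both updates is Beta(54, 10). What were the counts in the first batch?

Because Beta–binomial updating is additive in the counts, the combined data contributed (α_post−α_prior, β_post−β_prior) successes and failures.
Total across both batches: 54−17=37 germinated seeds, 10−5=5 non-germinating seeds.
Subtract the second batch: 37−23=14 germinated seeds and 5−3=2 non-germinating seeds.

14 germinated seeds and 2 non-germinating seeds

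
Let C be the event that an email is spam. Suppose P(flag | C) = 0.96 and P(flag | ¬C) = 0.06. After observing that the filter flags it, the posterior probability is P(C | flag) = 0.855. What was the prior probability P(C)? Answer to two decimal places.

In odds form, posterior odds = prior odds × likelihood ratio, so prior odds = posterior odds ÷ LR.
Posterior odds = 0.855/(1−0.855) = 5.8966. LR = 0.96/0.06 = 16.0000.
Prior odds = 5.8966/16.0000 = 0.3685, so P(C) = 0.3685/(1+0.3685) ≈ 0.27.

P(C) = 0.27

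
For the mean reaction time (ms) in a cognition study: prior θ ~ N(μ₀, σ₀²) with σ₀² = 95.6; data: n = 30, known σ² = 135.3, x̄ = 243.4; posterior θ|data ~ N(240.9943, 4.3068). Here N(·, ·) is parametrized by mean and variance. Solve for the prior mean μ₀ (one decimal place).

μ₀ = 190.0

With known observation variance, the Normal–Normal posterior has precision τ_n = τ₀ + n/σ² and mean μ_n = (τ₀μ₀ + (n/σ²)x̄)/τ_n.
Here τ₀ = 1/95.6 = 0.010460 and τ_data = 30/135.3 = 0.221729, so τ_n = 0.232189.
Rearranging for μ₀: μ₀ = (μ_n·τ_n − τ_data·x̄)/τ₀ = (240.9943·0.232189 − 0.221729·243.4) / 0.010460 = 1.987387/0.010460 ≈ 190.0.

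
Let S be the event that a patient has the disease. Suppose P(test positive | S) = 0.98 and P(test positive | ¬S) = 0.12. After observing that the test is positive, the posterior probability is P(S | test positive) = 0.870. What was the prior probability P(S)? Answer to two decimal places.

In odds form, posterior odds = prior odds × likelihood ratio, so prior odds = posterior odds ÷ LR.
Posterior odds = 0.870/(1−0.870) = 6.6923. LR = 0.98/0.12 = 8.1667.
Prior odds = 6.6923/8.1667 = 0.8195, so P(S) = 0.8195/(1+0.8195) ≈ 0.45.

P(S) = 0.45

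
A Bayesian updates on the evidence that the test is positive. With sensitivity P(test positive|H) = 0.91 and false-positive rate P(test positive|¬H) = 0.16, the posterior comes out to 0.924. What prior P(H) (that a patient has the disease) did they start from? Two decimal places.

In odds form, posterior odds = prior odds × likelihood ratio, so prior odds = posterior odds ÷ LR.
Posterior odds = 0.924/(1−0.924) = 12.1579. LR = 0.91/0.16 = 5.6875.
Prior odds = 12.1579/5.6875 = 2.1377, so P(H) = 2.1377/(1+2.1377) ≈ 0.68.

P(H) = 0.68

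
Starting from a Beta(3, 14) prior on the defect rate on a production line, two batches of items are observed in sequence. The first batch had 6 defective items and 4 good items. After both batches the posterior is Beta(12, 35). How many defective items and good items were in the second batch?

3 defective items and 17 good items

Sequential conjugate updates are equivalent to a single update on the pooled data, so total successes = posterior α − prior α and total failures = posterior β − prior β.
Total across both batches: 12−3=9 defective items, 35−14=21 good items.
Subtract the first batch: 9−6=3 defective items and 21−4=17 good items.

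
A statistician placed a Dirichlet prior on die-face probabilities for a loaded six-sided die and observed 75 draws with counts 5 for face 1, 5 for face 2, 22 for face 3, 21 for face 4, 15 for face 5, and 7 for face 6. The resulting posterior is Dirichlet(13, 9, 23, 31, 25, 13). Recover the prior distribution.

Dirichlet(8, 4, 1, 10, 10, 6)

For a Dirichlet(α) prior with multinomial counts c, the posterior is Dirichlet(α + c) componentwise.
Subtract each count from the matching posterior parameter: 13−5=8, 9−5=4, 23−22=1, 31−21=10, 25−15=10, 13−7=6.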